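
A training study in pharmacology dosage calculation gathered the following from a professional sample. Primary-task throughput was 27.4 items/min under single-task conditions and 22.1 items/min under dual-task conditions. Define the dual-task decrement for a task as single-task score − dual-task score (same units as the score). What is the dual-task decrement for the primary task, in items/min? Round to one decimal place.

Decrement = 27.4 − 22.1 = 5.3000 items/min ≈ 5.3 items/min.

5.3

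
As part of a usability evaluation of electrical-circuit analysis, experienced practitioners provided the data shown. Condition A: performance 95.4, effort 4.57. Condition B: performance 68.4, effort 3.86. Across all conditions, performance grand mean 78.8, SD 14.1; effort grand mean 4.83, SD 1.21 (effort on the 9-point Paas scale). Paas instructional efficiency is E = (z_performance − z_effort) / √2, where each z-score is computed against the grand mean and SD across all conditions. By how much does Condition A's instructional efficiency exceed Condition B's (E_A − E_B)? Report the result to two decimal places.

0.94

Condition A: z_P = (95.4 − 78.8)/14.1 = 1.1773; z_E = (4.57 − 4.83)/1.21 = -0.2149; E_A = (1.1773 − (-0.2149))/√2 = 0.9844.
Condition B: z_P = (68.4 − 78.8)/14.1 = -0.7376; z_E = (3.86 − 4.83)/1.21 = -0.8017; E_B = (-0.7376 − (-0.8017))/√2 = 0.0453.
E_A − E_B = 0.9844 − 0.0453 = 0.9391 ≈ 0.94.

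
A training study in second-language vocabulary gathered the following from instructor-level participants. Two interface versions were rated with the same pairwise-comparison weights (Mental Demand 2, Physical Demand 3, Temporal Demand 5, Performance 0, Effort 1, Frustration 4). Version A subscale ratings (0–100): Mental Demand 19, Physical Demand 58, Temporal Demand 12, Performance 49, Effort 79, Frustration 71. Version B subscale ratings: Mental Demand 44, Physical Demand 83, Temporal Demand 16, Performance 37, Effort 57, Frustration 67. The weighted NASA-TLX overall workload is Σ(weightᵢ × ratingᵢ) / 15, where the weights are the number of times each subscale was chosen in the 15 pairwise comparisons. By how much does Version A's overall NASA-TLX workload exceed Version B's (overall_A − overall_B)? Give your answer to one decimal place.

-7.1

Version A weighted sum = 2·19 + 3·58 + 5·12 + 0·49 + 1·79 + 4·71 = 38 + 174 + 60 + 0 + 79 + 284 = 635; overall_A = 635/15 = 42.3333.
Version B weighted sum = 2·44 + 3·83 + 5·16 + 0·37 + 1·57 + 4·67 = 88 + 249 + 80 + 0 + 57 + 268 = 742; overall_B = 742/15 = 49.4667.
Difference = 42.3333 − 49.4667 = -7.1334 ≈ -7.1.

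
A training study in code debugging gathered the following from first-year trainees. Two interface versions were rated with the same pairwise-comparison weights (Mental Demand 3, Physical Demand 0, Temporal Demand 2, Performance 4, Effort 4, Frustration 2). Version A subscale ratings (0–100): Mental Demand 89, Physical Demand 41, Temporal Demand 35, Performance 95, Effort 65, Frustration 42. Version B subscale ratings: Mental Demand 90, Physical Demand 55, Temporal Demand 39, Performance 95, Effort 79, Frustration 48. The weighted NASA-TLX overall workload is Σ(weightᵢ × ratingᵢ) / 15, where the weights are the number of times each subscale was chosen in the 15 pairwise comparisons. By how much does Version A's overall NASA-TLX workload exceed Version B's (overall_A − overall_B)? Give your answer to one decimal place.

Version A weighted sum = 3·89 + 0·41 + 2·35 + 4·95 + 4·65 + 2·42 = 267 + 0 + 70 + 380 + 260 + 84 = 1061; overall_A = 1061/15 = 70.7333.
Version B weighted sum = 3·90 + 0·55 + 2·39 + 4·95 + 4·79 + 2·48 = 270 + 0 + 78 + 380 + 316 + 96 = 1140; overall_B = 1140/15 = 76.0000.
Difference = 70.7333 − 76.0000 = -5.2667 ≈ -5.3.

-5.3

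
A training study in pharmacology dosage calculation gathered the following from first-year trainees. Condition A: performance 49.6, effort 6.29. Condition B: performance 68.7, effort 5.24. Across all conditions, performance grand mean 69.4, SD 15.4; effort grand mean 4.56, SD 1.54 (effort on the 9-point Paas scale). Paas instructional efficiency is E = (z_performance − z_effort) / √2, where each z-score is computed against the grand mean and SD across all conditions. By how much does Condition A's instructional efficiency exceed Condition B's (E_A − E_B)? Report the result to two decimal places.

Condition A: z_P = (49.6 − 69.4)/15.4 = -1.2857; z_E = (6.29 − 4.56)/1.54 = 1.1234; E_A = (-1.2857 − 1.1234)/√2 = -1.7035.
Condition B: z_P = (68.7 − 69.4)/15.4 = -0.0455; z_E = (5.24 − 4.56)/1.54 = 0.4416; E_B = (-0.0455 − 0.4416)/√2 = -0.3444.
E_A − E_B = -1.7035 − (-0.3444) = -1.3591 ≈ -1.36.

-1.36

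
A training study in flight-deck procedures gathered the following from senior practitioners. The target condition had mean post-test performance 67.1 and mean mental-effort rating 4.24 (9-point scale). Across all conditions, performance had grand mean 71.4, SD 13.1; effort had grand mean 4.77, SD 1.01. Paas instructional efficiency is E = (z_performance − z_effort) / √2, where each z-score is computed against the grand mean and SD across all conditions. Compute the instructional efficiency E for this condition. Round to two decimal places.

0.14

z_performance = (67.1 − 71.4) / 13.1 = -4.3000 / 13.1 = -0.3282.
z_effort = (4.24 − 4.77) / 1.01 = -0.5300 / 1.01 = -0.5248.
z_P − z_E = -0.3282 − (-0.5248) = 0.1966.
E = 0.1966 / √2 = 0.1966 / 1.41421 = 0.1390 ≈ 0.14.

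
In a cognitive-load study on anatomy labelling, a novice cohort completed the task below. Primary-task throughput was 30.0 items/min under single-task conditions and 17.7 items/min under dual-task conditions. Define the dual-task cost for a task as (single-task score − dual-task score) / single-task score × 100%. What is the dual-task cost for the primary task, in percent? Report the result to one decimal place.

41.0

Cost = (30.0 − 17.7) / 30.0 × 100%
     = 12.3000 / 30.0 × 100% = 41.0000%.
≈ 41.0%.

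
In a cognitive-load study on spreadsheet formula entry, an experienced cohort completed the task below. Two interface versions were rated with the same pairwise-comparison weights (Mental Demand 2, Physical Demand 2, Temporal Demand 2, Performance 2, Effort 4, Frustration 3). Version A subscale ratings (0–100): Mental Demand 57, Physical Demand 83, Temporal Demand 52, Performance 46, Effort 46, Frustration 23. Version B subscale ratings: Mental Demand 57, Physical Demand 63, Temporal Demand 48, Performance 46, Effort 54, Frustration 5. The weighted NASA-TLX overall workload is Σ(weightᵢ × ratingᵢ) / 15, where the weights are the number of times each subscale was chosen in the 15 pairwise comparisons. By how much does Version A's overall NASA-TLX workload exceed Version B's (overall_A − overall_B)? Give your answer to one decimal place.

4.7

Version A weighted sum = 2·57 + 2·83 + 2·52 + 2·46 + 4·46 + 3·23 = 114 + 166 + 104 + 92 + 184 + 69 = 729; overall_A = 729/15 = 48.6000.
Version B weighted sum = 2·57 + 2·63 + 2·48 + 2·46 + 4·54 + 3·5 = 114 + 126 + 96 + 92 + 216 + 15 = 659; overall_B = 659/15 = 43.9333.
Difference = 48.6000 − 43.9333 = 4.6667 ≈ 4.7.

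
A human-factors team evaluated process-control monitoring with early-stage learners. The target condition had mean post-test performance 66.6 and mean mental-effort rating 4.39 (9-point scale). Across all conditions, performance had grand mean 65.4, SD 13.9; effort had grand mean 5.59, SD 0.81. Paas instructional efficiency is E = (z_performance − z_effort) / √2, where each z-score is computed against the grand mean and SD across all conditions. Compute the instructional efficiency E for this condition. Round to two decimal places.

1.11

z_performance = (66.6 − 65.4) / 13.9 = 1.2000 / 13.9 = 0.0863.
z_effort = (4.39 − 5.59) / 0.81 = -1.2000 / 0.81 = -1.4815.
z_P − z_E = 0.0863 − (-1.4815) = 1.5678.
E = 1.5678 / √2 = 1.5678 / 1.41421 = 1.1086 ≈ 1.11.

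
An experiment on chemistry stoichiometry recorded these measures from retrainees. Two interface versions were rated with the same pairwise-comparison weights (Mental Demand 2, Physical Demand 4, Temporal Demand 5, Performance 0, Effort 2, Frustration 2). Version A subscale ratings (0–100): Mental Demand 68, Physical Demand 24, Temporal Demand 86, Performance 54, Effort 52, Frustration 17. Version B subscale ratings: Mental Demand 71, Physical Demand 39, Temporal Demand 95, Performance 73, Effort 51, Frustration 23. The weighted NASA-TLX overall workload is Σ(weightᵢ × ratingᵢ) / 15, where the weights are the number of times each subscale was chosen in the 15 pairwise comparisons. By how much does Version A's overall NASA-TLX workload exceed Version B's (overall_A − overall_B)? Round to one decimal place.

Version A weighted sum = 2·68 + 4·24 + 5·86 + 0·54 + 2·52 + 2·17 = 136 + 96 + 430 + 0 + 104 + 34 = 800; overall_A = 800/15 = 53.3333.
Version B weighted sum = 2·71 + 4·39 + 5·95 + 0·73 + 2·51 + 2·23 = 142 + 156 + 475 + 0 + 102 + 46 = 921; overall_B = 921/15 = 61.4000.
Difference = 53.3333 − 61.4000 = -8.0667 ≈ -8.1.

-8.1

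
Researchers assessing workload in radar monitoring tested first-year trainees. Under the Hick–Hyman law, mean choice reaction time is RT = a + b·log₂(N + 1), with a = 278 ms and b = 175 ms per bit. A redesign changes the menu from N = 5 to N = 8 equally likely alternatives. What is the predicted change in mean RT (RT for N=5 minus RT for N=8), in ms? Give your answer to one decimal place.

RT(5) = 278 + 175·log₂(6) = 278 + 175·2.5850 = 730.3750 ms.
RT(8) = 278 + 175·log₂(9) = 278 + 175·3.1699 = 832.7325 ms.
Difference = 730.3750 − 832.7325 = -102.3575 ≈ -102.4 ms.

-102.4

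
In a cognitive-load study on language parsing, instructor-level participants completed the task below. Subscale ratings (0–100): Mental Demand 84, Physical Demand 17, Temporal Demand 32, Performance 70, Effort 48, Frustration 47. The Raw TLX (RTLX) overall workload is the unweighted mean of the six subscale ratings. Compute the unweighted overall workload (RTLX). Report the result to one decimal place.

Sum of ratings = 84 + 17 + 32 + 70 + 48 + 47 = 298.
RTLX = 298 / 6 = 49.6667 ≈ 49.7.

49.7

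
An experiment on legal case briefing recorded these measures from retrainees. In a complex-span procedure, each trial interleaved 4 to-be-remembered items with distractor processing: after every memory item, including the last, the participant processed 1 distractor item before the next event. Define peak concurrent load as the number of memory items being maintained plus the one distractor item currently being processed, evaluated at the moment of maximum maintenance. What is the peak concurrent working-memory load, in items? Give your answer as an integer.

Maintenance is greatest during the distractor(s) after memory item 4: all 4 memory items are being held.
One distractor item is concurrently being processed.
Peak concurrent load = 4 + 1 = 5 items.

5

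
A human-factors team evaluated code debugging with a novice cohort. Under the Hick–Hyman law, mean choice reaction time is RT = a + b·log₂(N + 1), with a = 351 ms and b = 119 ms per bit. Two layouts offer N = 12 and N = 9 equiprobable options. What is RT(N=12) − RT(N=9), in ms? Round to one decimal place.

45.0

RT(12) = 351 + 119·log₂(13) = 351 + 119·3.7004 = 791.3476 ms.
RT(9) = 351 + 119·log₂(10) = 351 + 119·3.3219 = 746.3061 ms.
Difference = 791.3476 − 746.3061 = 45.0415 ≈ 45.0 ms.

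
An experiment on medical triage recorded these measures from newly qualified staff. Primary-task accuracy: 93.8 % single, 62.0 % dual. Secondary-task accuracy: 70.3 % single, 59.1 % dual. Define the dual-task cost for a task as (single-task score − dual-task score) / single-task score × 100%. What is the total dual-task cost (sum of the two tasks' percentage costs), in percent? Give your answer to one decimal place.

49.8

Primary cost = (93.8 − 62.0) / 93.8 × 100% = 33.9019%.
Secondary cost = (70.3 − 59.1) / 70.3 × 100% = 15.9317%.
Total = 33.9019% + 15.9317% = 49.8336% ≈ 49.8%.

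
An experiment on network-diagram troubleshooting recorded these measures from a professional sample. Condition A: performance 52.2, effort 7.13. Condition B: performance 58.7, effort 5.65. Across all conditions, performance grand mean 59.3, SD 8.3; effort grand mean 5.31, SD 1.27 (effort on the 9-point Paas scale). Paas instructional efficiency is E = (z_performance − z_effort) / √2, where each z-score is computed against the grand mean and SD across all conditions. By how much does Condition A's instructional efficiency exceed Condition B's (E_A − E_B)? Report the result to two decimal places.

-1.38

Condition A: z_P = (52.2 − 59.3)/8.3 = -0.8554; z_E = (7.13 − 5.31)/1.27 = 1.4331; E_A = (-0.8554 − 1.4331)/√2 = -1.6182.
Condition B: z_P = (58.7 − 59.3)/8.3 = -0.0723; z_E = (5.65 − 5.31)/1.27 = 0.2677; E_B = (-0.0723 − 0.2677)/√2 = -0.2404.
E_A − E_B = -1.6182 − (-0.2404) = -1.3778 ≈ -1.38.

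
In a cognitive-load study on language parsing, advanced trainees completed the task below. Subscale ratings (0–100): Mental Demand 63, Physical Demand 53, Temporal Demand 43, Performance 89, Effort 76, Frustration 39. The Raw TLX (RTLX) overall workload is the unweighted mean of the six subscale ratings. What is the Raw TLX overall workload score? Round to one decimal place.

Sum of ratings = 63 + 53 + 43 + 89 + 76 + 39 = 363.
RTLX = 363 / 6 = 60.5000 ≈ 60.5.

60.5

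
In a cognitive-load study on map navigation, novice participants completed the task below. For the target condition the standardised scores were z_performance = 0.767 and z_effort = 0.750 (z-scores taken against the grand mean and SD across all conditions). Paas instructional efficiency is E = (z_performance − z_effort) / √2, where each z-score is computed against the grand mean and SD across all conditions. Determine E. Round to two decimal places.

z_P − z_E = 0.767 − 0.750 = 0.0170.
E = 0.0170 / √2 = 0.0170 / 1.41421 = 0.0120 ≈ 0.01.

0.01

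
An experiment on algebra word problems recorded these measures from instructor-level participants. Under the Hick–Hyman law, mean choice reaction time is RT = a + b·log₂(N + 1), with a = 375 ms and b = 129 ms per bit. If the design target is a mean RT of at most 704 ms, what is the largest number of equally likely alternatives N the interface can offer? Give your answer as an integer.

4

Set 375 + 129·log₂(N + 1) ≤ 704.
log₂(N + 1) ≤ (704 − 375) / 129 = 2.5504.
N + 1 ≤ 2^2.5504 = 5.8580.
N ≤ 4.8580, so the largest integer N is 4.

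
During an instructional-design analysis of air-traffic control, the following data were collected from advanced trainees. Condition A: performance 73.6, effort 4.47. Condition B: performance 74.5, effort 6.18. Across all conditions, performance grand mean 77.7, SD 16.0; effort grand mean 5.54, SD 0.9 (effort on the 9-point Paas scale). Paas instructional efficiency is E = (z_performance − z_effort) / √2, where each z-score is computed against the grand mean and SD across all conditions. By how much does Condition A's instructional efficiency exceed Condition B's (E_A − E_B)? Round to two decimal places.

1.30

Condition A: z_P = (73.6 − 77.7)/16.0 = -0.2563; z_E = (4.47 − 5.54)/0.9 = -1.1889; E_A = (-0.2563 − (-1.1889))/√2 = 0.6594.
Condition B: z_P = (74.5 − 77.7)/16.0 = -0.2000; z_E = (6.18 − 5.54)/0.9 = 0.7111; E_B = (-0.2000 − 0.7111)/√2 = -0.6442.
E_A − E_B = 0.6594 − (-0.6442) = 1.3036 ≈ 1.30.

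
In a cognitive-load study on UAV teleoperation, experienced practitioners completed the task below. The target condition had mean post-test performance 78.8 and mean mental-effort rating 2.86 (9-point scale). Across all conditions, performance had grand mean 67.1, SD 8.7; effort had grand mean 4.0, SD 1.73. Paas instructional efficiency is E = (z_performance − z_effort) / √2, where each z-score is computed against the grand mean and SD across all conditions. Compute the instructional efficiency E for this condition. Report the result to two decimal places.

z_performance = (78.8 − 67.1) / 8.7 = 11.7000 / 8.7 = 1.3448.
z_effort = (2.86 − 4.0) / 1.73 = -1.1400 / 1.73 = -0.6590.
z_P − z_E = 1.3448 − (-0.6590) = 2.0038.
E = 2.0038 / √2 = 2.0038 / 1.41421 = 1.4169 ≈ 1.42.

1.42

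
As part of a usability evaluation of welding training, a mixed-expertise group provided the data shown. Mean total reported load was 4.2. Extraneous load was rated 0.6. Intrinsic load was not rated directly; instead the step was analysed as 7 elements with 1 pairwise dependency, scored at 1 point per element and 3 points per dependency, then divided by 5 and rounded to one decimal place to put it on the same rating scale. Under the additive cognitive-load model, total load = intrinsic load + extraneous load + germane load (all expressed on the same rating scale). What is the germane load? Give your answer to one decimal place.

Intrinsic (element-interactivity): (7 × 1 + 1 × 3) / 5 = 10 / 5 = 2.0000 → 2.0.
germane load = total − intrinsic − extraneous
             = 4.2 − 2.0 − 0.6 = 1.6.

1.6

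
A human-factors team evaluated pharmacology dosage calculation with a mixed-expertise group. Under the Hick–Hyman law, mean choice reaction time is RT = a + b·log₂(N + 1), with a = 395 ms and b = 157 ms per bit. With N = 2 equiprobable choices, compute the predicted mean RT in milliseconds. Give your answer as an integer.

644

log₂(2 + 1) = log₂(3) = 1.5850.
RT = 395 + 157 × 1.5850 = 395 + 248.8450 = 643.8450 ms.
≈ 644 ms.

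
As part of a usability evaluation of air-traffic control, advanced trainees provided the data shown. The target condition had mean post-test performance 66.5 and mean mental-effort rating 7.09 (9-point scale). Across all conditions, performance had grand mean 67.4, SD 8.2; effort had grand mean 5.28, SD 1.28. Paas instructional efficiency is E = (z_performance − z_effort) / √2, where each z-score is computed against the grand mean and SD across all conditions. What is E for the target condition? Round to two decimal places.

z_performance = (66.5 − 67.4) / 8.2 = -0.9000 / 8.2 = -0.1098.
z_effort = (7.09 − 5.28) / 1.28 = 1.8100 / 1.28 = 1.4141.
z_P − z_E = -0.1098 − 1.4141 = -1.5239.
E = -1.5239 / √2 = -1.5239 / 1.41421 = -1.0776 ≈ -1.08.

-1.08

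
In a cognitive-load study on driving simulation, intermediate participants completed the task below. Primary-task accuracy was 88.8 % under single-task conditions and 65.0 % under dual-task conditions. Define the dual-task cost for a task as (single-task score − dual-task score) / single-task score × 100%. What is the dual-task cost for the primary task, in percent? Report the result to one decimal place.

26.8

Cost = (88.8 − 65.0) / 88.8 × 100%
     = 23.8000 / 88.8 × 100% = 26.8018%.
≈ 26.8%.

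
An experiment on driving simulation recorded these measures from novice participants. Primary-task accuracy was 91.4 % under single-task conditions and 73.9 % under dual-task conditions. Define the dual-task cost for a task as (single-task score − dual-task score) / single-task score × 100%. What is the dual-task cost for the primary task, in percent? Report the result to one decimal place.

19.1

Cost = (91.4 − 73.9) / 91.4 × 100%
     = 17.5000 / 91.4 × 100% = 19.1466%.
≈ 19.1%.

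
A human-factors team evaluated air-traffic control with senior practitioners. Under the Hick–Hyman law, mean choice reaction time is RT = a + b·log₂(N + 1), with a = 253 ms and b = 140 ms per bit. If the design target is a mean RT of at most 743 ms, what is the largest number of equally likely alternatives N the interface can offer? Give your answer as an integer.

Set 253 + 140·log₂(N + 1) ≤ 743.
log₂(N + 1) ≤ (743 − 253) / 140 = 3.5000.
N + 1 ≤ 2^3.5000 = 11.3137.
N ≤ 10.3137, so the largest integer N is 10.

10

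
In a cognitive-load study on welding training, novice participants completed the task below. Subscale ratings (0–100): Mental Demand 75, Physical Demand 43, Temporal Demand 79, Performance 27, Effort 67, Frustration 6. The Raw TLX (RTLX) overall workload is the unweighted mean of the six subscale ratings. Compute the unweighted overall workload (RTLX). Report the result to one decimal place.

49.5

Sum of ratings = 75 + 43 + 79 + 27 + 67 + 6 = 297.
RTLX = 297 / 6 = 49.5000 ≈ 49.5.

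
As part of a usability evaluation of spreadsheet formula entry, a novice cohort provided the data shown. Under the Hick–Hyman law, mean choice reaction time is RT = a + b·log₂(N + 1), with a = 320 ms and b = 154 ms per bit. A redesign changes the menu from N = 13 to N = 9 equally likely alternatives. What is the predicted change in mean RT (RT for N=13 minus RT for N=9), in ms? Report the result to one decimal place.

74.8

RT(13) = 320 + 154·log₂(14) = 320 + 154·3.8074 = 906.3396 ms.
RT(9) = 320 + 154·log₂(10) = 320 + 154·3.3219 = 831.5726 ms.
Difference = 906.3396 − 831.5726 = 74.7670 ≈ 74.8 ms.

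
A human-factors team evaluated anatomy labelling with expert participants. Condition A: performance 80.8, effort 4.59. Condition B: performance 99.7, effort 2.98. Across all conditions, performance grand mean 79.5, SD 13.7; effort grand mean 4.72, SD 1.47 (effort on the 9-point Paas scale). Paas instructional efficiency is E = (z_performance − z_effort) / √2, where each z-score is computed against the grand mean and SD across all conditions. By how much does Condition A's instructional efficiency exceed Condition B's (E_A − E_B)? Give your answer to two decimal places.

-1.75

Condition A: z_P = (80.8 − 79.5)/13.7 = 0.0949; z_E = (4.59 − 4.72)/1.47 = -0.0884; E_A = (0.0949 − (-0.0884))/√2 = 0.1296.
Condition B: z_P = (99.7 − 79.5)/13.7 = 1.4745; z_E = (2.98 − 4.72)/1.47 = -1.1837; E_B = (1.4745 − (-1.1837))/√2 = 1.8796.
E_A − E_B = 0.1296 − 1.8796 = -1.7500 ≈ -1.75.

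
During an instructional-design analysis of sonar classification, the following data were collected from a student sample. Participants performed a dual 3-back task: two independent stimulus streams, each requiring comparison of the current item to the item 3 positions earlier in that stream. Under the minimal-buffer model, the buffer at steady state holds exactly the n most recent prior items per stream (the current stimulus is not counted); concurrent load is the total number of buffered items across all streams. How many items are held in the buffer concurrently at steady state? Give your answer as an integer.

6

Each stream's buffer holds its 3 most recent prior items.
Two independent streams: 2 × 3 = 6 buffered items at steady state.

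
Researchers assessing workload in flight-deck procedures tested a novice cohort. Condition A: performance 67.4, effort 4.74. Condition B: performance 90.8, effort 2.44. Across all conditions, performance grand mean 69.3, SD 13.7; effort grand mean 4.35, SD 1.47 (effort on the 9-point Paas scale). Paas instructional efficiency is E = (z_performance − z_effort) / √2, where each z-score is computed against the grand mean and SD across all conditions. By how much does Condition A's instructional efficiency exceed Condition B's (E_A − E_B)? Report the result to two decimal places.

Condition A: z_P = (67.4 − 69.3)/13.7 = -0.1387; z_E = (4.74 − 4.35)/1.47 = 0.2653; E_A = (-0.1387 − 0.2653)/√2 = -0.2857.
Condition B: z_P = (90.8 − 69.3)/13.7 = 1.5693; z_E = (2.44 − 4.35)/1.47 = -1.2993; E_B = (1.5693 − (-1.2993))/√2 = 2.0284.
E_A − E_B = -0.2857 − 2.0284 = -2.3141 ≈ -2.31.

-2.31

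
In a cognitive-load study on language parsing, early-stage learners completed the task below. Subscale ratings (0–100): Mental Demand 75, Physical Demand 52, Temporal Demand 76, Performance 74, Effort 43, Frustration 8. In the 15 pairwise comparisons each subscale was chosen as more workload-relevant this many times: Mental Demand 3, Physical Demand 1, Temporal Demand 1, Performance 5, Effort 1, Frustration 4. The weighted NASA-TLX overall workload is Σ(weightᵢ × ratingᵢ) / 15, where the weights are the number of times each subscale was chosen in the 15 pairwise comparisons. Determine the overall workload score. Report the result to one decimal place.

53.2

The tallies are the weights (they sum to 15).
Weighted sum = 3·75 + 1·52 + 1·76 + 5·74 + 1·43 + 4·8
            = 225 + 52 + 76 + 370 + 43 + 32 = 798.
Overall workload = 798 / 15 = 53.2000 ≈ 53.2.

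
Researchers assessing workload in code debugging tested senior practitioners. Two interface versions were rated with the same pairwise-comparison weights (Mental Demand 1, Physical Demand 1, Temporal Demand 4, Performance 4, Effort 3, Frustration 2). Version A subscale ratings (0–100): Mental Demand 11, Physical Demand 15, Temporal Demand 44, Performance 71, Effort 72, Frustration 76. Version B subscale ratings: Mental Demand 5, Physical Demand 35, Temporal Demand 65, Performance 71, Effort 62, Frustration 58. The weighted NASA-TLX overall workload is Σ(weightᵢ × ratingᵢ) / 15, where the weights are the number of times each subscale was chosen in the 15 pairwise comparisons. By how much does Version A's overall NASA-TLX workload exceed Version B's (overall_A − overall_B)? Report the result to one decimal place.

-2.1

Version A weighted sum = 1·11 + 1·15 + 4·44 + 4·71 + 3·72 + 2·76 = 11 + 15 + 176 + 284 + 216 + 152 = 854; overall_A = 854/15 = 56.9333.
Version B weighted sum = 1·5 + 1·35 + 4·65 + 4·71 + 3·62 + 2·58 = 5 + 35 + 260 + 284 + 186 + 116 = 886; overall_B = 886/15 = 59.0667.
Difference = 56.9333 − 59.0667 = -2.1334 ≈ -2.1.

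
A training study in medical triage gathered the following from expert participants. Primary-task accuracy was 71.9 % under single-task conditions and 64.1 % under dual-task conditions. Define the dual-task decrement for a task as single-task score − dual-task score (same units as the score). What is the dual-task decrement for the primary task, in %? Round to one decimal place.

Decrement = 71.9 − 64.1 = 7.8000 % ≈ 7.8 %.

7.8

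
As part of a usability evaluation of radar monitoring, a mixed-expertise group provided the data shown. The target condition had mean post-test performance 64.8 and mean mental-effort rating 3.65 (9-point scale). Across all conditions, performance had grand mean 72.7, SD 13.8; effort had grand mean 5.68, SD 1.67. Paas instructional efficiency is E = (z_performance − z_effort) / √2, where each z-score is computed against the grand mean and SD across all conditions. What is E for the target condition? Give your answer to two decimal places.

z_performance = (64.8 − 72.7) / 13.8 = -7.9000 / 13.8 = -0.5725.
z_effort = (3.65 − 5.68) / 1.67 = -2.0300 / 1.67 = -1.2156.
z_P − z_E = -0.5725 − (-1.2156) = 0.6431.
E = 0.6431 / √2 = 0.6431 / 1.41421 = 0.4547 ≈ 0.45.

0.45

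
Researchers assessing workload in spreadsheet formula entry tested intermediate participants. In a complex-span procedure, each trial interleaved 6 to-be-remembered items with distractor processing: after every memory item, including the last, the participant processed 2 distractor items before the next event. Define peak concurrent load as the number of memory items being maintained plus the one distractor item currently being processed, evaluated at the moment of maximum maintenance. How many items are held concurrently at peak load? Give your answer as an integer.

7

Maintenance is greatest during the distractor(s) after memory item 6: all 6 memory items are being held.
One distractor item is concurrently being processed.
Peak concurrent load = 6 + 1 = 7 items.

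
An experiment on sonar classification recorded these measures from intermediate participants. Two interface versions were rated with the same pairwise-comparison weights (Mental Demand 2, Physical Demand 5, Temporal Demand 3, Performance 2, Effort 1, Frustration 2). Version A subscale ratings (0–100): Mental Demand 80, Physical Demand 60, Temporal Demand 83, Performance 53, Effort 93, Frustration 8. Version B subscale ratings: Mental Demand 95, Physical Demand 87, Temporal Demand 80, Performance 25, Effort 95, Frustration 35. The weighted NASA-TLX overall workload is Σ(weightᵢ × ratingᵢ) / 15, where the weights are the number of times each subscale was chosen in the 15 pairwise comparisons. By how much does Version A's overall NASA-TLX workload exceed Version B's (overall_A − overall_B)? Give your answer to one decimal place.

-10.4

Version A weighted sum = 2·80 + 5·60 + 3·83 + 2·53 + 1·93 + 2·8 = 160 + 300 + 249 + 106 + 93 + 16 = 924; overall_A = 924/15 = 61.6000.
Version B weighted sum = 2·95 + 5·87 + 3·80 + 2·25 + 1·95 + 2·35 = 190 + 435 + 240 + 50 + 95 + 70 = 1080; overall_B = 1080/15 = 72.0000.
Difference = 61.6000 − 72.0000 = -10.4000 ≈ -10.4.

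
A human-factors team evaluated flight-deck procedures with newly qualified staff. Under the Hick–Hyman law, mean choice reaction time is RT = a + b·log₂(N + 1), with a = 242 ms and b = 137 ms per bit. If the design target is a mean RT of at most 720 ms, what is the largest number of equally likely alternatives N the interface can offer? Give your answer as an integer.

Set 242 + 137·log₂(N + 1) ≤ 720.
log₂(N + 1) ≤ (720 − 242) / 137 = 3.4891.
N + 1 ≤ 2^3.4891 = 11.2286.
N ≤ 10.2286, so the largest integer N is 10.

10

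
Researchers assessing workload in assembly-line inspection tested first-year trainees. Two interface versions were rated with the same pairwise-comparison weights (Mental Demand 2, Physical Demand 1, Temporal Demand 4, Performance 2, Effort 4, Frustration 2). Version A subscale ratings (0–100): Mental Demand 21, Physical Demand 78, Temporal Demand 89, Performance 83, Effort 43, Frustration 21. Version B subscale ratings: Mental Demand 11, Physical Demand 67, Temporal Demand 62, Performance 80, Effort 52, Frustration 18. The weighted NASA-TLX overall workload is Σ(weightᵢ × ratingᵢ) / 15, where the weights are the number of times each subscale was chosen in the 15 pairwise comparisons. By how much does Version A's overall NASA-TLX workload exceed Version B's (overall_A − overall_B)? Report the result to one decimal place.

Version A weighted sum = 2·21 + 1·78 + 4·89 + 2·83 + 4·43 + 2·21 = 42 + 78 + 356 + 166 + 172 + 42 = 856; overall_A = 856/15 = 57.0667.
Version B weighted sum = 2·11 + 1·67 + 4·62 + 2·80 + 4·52 + 2·18 = 22 + 67 + 248 + 160 + 208 + 36 = 741; overall_B = 741/15 = 49.4000.
Difference = 57.0667 − 49.4000 = 7.6667 ≈ 7.7.

7.7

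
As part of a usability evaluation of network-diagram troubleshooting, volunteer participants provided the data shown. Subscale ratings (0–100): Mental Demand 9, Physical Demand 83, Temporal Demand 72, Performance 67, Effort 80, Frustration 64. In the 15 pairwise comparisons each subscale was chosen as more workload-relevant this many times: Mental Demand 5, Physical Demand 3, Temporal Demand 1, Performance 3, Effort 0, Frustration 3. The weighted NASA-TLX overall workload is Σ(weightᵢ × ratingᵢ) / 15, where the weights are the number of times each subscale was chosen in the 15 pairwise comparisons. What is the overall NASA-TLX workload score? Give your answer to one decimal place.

50.6

The tallies are the weights (they sum to 15).
Weighted sum = 5·9 + 3·83 + 1·72 + 3·67 + 0·80 + 3·64
            = 45 + 249 + 72 + 201 + 0 + 192 = 759.
Overall workload = 759 / 15 = 50.6000 ≈ 50.6.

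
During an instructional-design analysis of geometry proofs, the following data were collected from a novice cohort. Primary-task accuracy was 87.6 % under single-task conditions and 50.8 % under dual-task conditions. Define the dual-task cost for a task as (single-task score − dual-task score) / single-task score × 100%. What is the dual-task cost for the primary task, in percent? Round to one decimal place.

Cost = (87.6 − 50.8) / 87.6 × 100%
     = 36.8000 / 87.6 × 100% = 42.0091%.
≈ 42.0%.

42.0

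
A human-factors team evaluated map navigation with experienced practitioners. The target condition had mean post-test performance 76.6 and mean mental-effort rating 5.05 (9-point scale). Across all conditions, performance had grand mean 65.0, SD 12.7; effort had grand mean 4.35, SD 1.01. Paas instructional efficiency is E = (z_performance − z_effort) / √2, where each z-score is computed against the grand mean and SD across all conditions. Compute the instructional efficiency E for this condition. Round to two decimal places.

z_performance = (76.6 − 65.0) / 12.7 = 11.6000 / 12.7 = 0.9134.
z_effort = (5.05 − 4.35) / 1.01 = 0.7000 / 1.01 = 0.6931.
z_P − z_E = 0.9134 − 0.6931 = 0.2203.
E = 0.2203 / √2 = 0.2203 / 1.41421 = 0.1558 ≈ 0.16.

0.16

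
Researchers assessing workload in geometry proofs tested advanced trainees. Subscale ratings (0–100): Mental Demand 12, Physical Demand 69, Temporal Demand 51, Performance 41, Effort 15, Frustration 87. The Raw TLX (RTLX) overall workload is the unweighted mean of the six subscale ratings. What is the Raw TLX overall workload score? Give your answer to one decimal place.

45.8

Sum of ratings = 12 + 69 + 51 + 41 + 15 + 87 = 275.
RTLX = 275 / 6 = 45.8333 ≈ 45.8.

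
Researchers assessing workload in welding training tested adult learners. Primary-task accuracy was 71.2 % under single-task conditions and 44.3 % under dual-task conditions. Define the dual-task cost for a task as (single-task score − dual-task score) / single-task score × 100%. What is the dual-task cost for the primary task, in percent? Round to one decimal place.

Cost = (71.2 − 44.3) / 71.2 × 100%
     = 26.9000 / 71.2 × 100% = 37.7809%.
≈ 37.8%.

37.8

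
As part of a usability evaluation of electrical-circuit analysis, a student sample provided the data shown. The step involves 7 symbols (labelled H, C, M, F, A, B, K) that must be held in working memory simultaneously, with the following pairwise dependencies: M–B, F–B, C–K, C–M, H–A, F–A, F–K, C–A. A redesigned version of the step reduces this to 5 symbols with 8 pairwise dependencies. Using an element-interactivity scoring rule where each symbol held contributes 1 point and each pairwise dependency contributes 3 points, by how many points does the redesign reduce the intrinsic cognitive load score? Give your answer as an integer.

2

Original: 7 × 1 + 8 × 3 = 7 + 24 = 31.
Redesigned: 5 × 1 + 8 × 3 = 5 + 24 = 29.
Reduction = 31 − 29 = 2.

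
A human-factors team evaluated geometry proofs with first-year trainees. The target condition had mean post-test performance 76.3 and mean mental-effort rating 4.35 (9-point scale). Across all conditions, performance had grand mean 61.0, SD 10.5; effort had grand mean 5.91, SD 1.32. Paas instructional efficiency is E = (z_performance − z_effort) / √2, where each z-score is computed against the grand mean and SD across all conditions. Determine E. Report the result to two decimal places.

1.87

z_performance = (76.3 − 61.0) / 10.5 = 15.3000 / 10.5 = 1.4571.
z_effort = (4.35 − 5.91) / 1.32 = -1.5600 / 1.32 = -1.1818.
z_P − z_E = 1.4571 − (-1.1818) = 2.6389.
E = 2.6389 / √2 = 2.6389 / 1.41421 = 1.8660 ≈ 1.87.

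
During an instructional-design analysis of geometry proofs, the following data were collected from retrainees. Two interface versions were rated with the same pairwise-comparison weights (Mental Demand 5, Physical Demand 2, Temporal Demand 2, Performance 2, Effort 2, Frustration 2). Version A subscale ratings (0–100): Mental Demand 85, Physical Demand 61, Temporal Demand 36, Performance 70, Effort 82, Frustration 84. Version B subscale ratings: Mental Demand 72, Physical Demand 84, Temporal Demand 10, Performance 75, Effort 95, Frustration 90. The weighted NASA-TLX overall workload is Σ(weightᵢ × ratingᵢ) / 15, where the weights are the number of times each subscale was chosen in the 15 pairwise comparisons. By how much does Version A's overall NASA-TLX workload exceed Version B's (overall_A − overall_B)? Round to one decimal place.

1.5

Version A weighted sum = 5·85 + 2·61 + 2·36 + 2·70 + 2·82 + 2·84 = 425 + 122 + 72 + 140 + 164 + 168 = 1091; overall_A = 1091/15 = 72.7333.
Version B weighted sum = 5·72 + 2·84 + 2·10 + 2·75 + 2·95 + 2·90 = 360 + 168 + 20 + 150 + 190 + 180 = 1068; overall_B = 1068/15 = 71.2000.
Difference = 72.7333 − 71.2000 = 1.5333 ≈ 1.5.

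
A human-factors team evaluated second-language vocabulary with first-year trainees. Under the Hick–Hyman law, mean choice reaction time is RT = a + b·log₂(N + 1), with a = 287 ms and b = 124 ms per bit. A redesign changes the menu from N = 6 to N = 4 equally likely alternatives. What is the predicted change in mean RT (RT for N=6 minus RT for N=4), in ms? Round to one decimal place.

RT(6) = 287 + 124·log₂(7) = 287 + 124·2.8074 = 635.1176 ms.
RT(4) = 287 + 124·log₂(5) = 287 + 124·2.3219 = 574.9156 ms.
Difference = 635.1176 − 574.9156 = 60.2020 ≈ 60.2 ms.

60.2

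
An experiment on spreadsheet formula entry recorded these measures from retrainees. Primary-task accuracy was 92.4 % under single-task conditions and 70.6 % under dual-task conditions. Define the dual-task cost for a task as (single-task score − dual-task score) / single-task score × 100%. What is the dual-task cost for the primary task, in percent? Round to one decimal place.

Cost = (92.4 − 70.6) / 92.4 × 100%
     = 21.8000 / 92.4 × 100% = 23.5931%.
≈ 23.6%.

23.6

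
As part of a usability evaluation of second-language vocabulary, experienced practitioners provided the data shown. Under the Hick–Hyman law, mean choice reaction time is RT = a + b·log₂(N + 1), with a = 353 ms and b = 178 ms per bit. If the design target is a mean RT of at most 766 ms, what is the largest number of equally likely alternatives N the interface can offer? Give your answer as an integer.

Set 353 + 178·log₂(N + 1) ≤ 766.
log₂(N + 1) ≤ (766 − 353) / 178 = 2.3202.
N + 1 ≤ 2^2.3202 = 4.9940.
N ≤ 3.9940, so the largest integer N is 3.

3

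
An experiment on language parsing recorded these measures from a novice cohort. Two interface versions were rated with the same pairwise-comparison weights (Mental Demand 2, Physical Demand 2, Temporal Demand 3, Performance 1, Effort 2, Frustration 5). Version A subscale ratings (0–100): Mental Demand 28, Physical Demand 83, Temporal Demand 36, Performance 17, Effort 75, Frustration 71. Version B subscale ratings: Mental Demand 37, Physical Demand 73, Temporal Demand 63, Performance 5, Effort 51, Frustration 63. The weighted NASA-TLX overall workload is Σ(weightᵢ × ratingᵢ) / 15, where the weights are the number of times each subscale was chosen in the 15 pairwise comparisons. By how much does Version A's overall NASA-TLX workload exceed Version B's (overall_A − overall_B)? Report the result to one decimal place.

Version A weighted sum = 2·28 + 2·83 + 3·36 + 1·17 + 2·75 + 5·71 = 56 + 166 + 108 + 17 + 150 + 355 = 852; overall_A = 852/15 = 56.8000.
Version B weighted sum = 2·37 + 2·73 + 3·63 + 1·5 + 2·51 + 5·63 = 74 + 146 + 189 + 5 + 102 + 315 = 831; overall_B = 831/15 = 55.4000.
Difference = 56.8000 − 55.4000 = 1.4000 ≈ 1.4.

1.4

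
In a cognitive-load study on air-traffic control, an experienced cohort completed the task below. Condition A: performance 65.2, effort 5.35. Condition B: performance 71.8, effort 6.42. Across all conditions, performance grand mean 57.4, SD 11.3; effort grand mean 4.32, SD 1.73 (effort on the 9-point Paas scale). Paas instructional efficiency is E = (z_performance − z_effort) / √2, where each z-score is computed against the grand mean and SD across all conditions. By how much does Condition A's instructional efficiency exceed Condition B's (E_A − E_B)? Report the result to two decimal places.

Condition A: z_P = (65.2 − 57.4)/11.3 = 0.6903; z_E = (5.35 − 4.32)/1.73 = 0.5954; E_A = (0.6903 − 0.5954)/√2 = 0.0671.
Condition B: z_P = (71.8 − 57.4)/11.3 = 1.2743; z_E = (6.42 − 4.32)/1.73 = 1.2139; E_B = (1.2743 − 1.2139)/√2 = 0.0427.
E_A − E_B = 0.0671 − 0.0427 = 0.0244 ≈ 0.02.

0.02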